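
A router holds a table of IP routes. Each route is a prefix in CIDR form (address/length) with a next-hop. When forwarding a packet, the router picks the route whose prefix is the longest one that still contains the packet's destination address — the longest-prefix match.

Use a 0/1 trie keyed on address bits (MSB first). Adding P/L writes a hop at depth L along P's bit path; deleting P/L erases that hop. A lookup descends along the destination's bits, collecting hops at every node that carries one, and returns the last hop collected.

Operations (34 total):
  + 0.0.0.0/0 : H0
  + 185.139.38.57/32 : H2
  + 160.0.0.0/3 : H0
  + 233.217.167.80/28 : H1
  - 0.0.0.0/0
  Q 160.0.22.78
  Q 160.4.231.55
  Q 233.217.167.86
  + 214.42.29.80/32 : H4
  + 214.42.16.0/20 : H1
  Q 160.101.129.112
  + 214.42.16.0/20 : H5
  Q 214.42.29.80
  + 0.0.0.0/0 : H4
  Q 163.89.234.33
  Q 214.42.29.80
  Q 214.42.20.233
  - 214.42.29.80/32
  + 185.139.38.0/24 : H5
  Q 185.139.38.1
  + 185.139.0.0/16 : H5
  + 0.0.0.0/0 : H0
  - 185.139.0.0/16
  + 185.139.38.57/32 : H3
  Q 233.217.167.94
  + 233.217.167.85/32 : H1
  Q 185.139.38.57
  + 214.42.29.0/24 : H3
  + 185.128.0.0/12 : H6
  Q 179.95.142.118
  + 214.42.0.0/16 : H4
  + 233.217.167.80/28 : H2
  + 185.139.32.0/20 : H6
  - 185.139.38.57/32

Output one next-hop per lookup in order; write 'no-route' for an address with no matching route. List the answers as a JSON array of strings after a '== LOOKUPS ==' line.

Apply in order:
  add 0.0.0.0/0 -> H0 at depth 0
  add 185.139.38.57/32 -> H2 at depth 32
  add 160.0.0.0/3 -> H0 at depth 3
  add 233.217.167.80/28 -> H1 at depth 28
  - 0.0.0.0/0 clear@0
  ? 160.0.22.78  path d0:-→d1:-→d2:-→d3:H0  best=H0
  ? 160.4.231.55  path d0:-→d1:-→d2:-→d3:H0  best=H0
  ? 233.217.167.86  path d0:-→d1:-→d2:-→d3:-→d4:-→d5:-→d6:-→d7:-→d8:-→d9:-→d10:-→d11:-→d12:-→d13:-→d14:-→d15:-→d16:-→d17:-→d18:-→d19:-→d20:-→d21:-→d22:-→d23:-→d24:-→d25:-→d26:-→d27:-→d28:H1  best=H1
  add 214.42.29.80/32 -> H4 at depth 32
  add 214.42.16.0/20 -> H1 at depth 20
  ? 160.101.129.112  path d0:-→d1:-→d2:-→d3:H0  best=H0
  add 214.42.16.0/20 -> H5 at depth 20
  ? 214.42.29.80  path d0:-→d1:-→d2:-→d3:-→d4:-→d5:-→d6:-→d7:-→d8:-→d9:-→d10:-→d11:-→d12:-→d13:-→d14:-→d15:-→d16:-→d17:-→d18:-→d19:-→d20:H5→d21:-→d22:-→d23:-→d24:-→d25:-→d26:-→d27:-→d28:-→d29:-→d30:-→d31:-→d32:H4  best=H4
  add 0.0.0.0/0 -> H4 at depth 0
  ? 163.89.234.33  path d0:H4→d1:-→d2:-→d3:H0  best=H0
  ? 214.42.29.80  path d0:H4→d1:-→d2:-→d3:-→d4:-→d5:-→d6:-→d7:-→d8:-→d9:-→d10:-→d11:-→d12:-→d13:-→d14:-→d15:-→d16:-→d17:-→d18:-→d19:-→d20:H5→d21:-→d22:-→d23:-→d24:-→d25:-→d26:-→d27:-→d28:-→d29:-→d30:-→d31:-→d32:H4  best=H4
  ? 214.42.20.233  path d0:H4→d1:-→d2:-→d3:-→d4:-→d5:-→d6:-→d7:-→d8:-→d9:-→d10:-→d11:-→d12:-→d13:-→d14:-→d15:-→d16:-→d17:-→d18:-→d19:-→d20:H5  best=H5
  - 214.42.29.80/32 clear@32
  add 185.139.38.0/24 -> H5 at depth 24
  ? 185.139.38.1  path d0:H4→d1:-→d2:-→d3:H0→d4:-→d5:-→d6:-→d7:-→d8:-→d9:-→d10:-→d11:-→d12:-→d13:-→d14:-→d15:-→d16:-→d17:-→d18:-→d19:-→d20:-→d21:-→d22:-→d23:-→d24:H5→d25:-→d26:-  best=H5
  add 185.139.0.0/16 -> H5 at depth 16
  add 0.0.0.0/0 -> H0 at depth 0
  - 185.139.0.0/16 clear@16
  add 185.139.38.57/32 -> H3 at depth 32
  ? 233.217.167.94  path d0:H0→d1:-→d2:-→d3:-→d4:-→d5:-→d6:-→d7:-→d8:-→d9:-→d10:-→d11:-→d12:-→d13:-→d14:-→d15:-→d16:-→d17:-→d18:-→d19:-→d20:-→d21:-→d22:-→d23:-→d24:-→d25:-→d26:-→d27:-→d28:H1  best=H1
  add 233.217.167.85/32 -> H1 at depth 32
  ? 185.139.38.57  path d0:H0→d1:-→d2:-→d3:H0→d4:-→d5:-→d6:-→d7:-→d8:-→d9:-→d10:-→d11:-→d12:-→d13:-→d14:-→d15:-→d16:-→d17:-→d18:-→d19:-→d20:-→d21:-→d22:-→d23:-→d24:H5→d25:-→d26:-→d27:-→d28:-→d29:-→d30:-→d31:-→d32:H3  best=H3
  add 214.42.29.0/24 -> H3 at depth 24
  add 185.128.0.0/12 -> H6 at depth 12
  ? 179.95.142.118  path d0:H0→d1:-→d2:-→d3:H0→d4:-  best=H0
  add 214.42.0.0/16 -> H4 at depth 16
  add 233.217.167.80/28 -> H2 at depth 28
  add 185.139.32.0/20 -> H6 at depth 20
  - 185.139.38.57/32 clear@32

== LOOKUPS ==
["H0","H0","H1","H0","H4","H0","H4","H5","H5","H1","H3","H0"]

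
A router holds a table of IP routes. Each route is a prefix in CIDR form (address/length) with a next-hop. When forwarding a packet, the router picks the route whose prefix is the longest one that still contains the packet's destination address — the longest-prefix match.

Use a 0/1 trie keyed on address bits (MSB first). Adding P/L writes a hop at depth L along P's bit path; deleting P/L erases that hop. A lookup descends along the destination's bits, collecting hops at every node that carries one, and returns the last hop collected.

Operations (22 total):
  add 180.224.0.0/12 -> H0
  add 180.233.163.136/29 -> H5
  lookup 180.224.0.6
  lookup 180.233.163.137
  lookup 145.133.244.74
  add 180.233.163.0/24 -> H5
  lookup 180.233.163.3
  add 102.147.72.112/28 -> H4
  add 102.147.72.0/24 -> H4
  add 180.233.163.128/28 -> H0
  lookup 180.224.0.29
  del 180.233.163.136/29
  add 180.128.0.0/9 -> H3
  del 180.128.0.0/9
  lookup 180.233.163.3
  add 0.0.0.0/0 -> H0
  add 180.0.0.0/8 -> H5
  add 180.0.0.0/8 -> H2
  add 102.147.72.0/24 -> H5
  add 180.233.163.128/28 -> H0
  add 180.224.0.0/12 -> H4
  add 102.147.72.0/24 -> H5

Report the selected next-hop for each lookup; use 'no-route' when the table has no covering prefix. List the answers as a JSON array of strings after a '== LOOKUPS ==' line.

Trace:
  + 180.224.0.0/12 (H0) depth=12
  + 180.233.163.136/29 (H5) depth=29
  ? 180.224.0.6  path d0:-→d1:-→d2:-→d3:-→d4:-→d5:-→d6:-→d7:-→d8:-→d9:-→d10:-→d11:-→d12:H0  best=H0
  ? 180.233.163.137  path d0:-→d1:-→d2:-→d3:-→d4:-→d5:-→d6:-→d7:-→d8:-→d9:-→d10:-→d11:-→d12:H0→d13:-→d14:-→d15:-→d16:-→d17:-→d18:-→d19:-→d20:-→d21:-→d22:-→d23:-→d24:-→d25:-→d26:-→d27:-→d28:-→d29:H5  best=H5
  ? 145.133.244.74  path d0:-→d1:-→d2:-  best=no-route
  + 180.233.163.0/24 (H5) depth=24
  ? 180.233.163.3  path d0:-→d1:-→d2:-→d3:-→d4:-→d5:-→d6:-→d7:-→d8:-→d9:-→d10:-→d11:-→d12:H0→d13:-→d14:-→d15:-→d16:-→d17:-→d18:-→d19:-→d20:-→d21:-→d22:-→d23:-→d24:H5  best=H5
  + 102.147.72.112/28 (H4) depth=28
  + 102.147.72.0/24 (H4) depth=24
  + 180.233.163.128/28 (H0) depth=28
  ? 180.224.0.29  path d0:-→d1:-→d2:-→d3:-→d4:-→d5:-→d6:-→d7:-→d8:-→d9:-→d10:-→d11:-→d12:H0  best=H0
  - 180.233.163.136/29 clear@29
  + 180.128.0.0/9 (H3) depth=9
  - 180.128.0.0/9 clear@9
  ? 180.233.163.3  path d0:-→d1:-→d2:-→d3:-→d4:-→d5:-→d6:-→d7:-→d8:-→d9:-→d10:-→d11:-→d12:H0→d13:-→d14:-→d15:-→d16:-→d17:-→d18:-→d19:-→d20:-→d21:-→d22:-→d23:-→d24:H5  best=H5
  + 0.0.0.0/0 (H0) depth=0
  + 180.0.0.0/8 (H5) depth=8
  + 180.0.0.0/8 (H2) depth=8
  + 102.147.72.0/24 (H5) depth=24
  + 180.233.163.128/28 (H0) depth=28
  + 180.224.0.0/12 (H4) depth=12
  + 102.147.72.0/24 (H5) depth=24

== LOOKUPS ==
["H0","H5","no-route","H5","H0","H5"]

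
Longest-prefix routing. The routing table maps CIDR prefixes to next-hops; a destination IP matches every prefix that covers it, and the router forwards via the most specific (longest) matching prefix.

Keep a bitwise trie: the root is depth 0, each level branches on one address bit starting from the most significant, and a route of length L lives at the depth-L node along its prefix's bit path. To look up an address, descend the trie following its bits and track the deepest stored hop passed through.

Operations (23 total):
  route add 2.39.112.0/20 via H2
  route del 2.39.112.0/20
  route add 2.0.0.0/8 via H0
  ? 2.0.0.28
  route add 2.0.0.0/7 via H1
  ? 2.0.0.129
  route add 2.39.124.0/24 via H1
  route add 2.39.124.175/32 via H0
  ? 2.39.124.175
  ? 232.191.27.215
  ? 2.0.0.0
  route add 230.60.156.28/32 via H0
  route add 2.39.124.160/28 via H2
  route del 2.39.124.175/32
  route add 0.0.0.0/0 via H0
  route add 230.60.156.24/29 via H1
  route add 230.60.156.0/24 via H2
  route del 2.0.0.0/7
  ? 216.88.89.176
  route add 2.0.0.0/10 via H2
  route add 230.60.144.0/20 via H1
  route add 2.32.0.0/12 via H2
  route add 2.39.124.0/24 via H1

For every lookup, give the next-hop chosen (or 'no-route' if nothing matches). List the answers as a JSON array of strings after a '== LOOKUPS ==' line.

Process each operation:
  add 2.39.112.0/20 -> H2 at depth 20
  del 2.39.112.0/20 (clear depth 20)
  add 2.0.0.0/8 -> H0 at depth 8
  lookup 2.0.0.28: bits 0000001000 walk d0:-→d1:-→d2:-→d3:-→d4:-→d5:-→d6:-→d7:-→d8:H0→d9:-→d10:- -> H0
  add 2.0.0.0/7 -> H1 at depth 7
  lookup 2.0.0.129: bits 0000001000 walk d0:-→d1:-→d2:-→d3:-→d4:-→d5:-→d6:-→d7:H1→d8:H0→d9:-→d10:- -> H0
  add 2.39.124.0/24 -> H1 at depth 24
  add 2.39.124.175/32 -> H0 at depth 32
  lookup 2.39.124.175: bits 00000010001001110111110010101111 walk d0:-→d1:-→d2:-→d3:-→d4:-→d5:-→d6:-→d7:H1→d8:H0→d9:-→d10:-→d11:-→d12:-→d13:-→d14:-→d15:-→d16:-→d17:-→d18:-→d19:-→d20:-→d21:-→d22:-→d23:-→d24:H1→d25:-→d26:-→d27:-→d28:-→d29:-→d30:-→d31:-→d32:H0 -> H0
  lookup 232.191.27.215: bits ε walk d0:- -> no-route
  lookup 2.0.0.0: bits 0000001000 walk d0:-→d1:-→d2:-→d3:-→d4:-→d5:-→d6:-→d7:H1→d8:H0→d9:-→d10:- -> H0
  add 230.60.156.28/32 -> H0 at depth 32
  add 2.39.124.160/28 -> H2 at depth 28
  del 2.39.124.175/32 (clear depth 32)
  add 0.0.0.0/0 -> H0 at depth 0
  add 230.60.156.24/29 -> H1 at depth 29
  add 230.60.156.0/24 -> H2 at depth 24
  del 2.0.0.0/7 (clear depth 7)
  lookup 216.88.89.176: bits 11 walk d0:H0→d1:-→d2:- -> H0
  add 2.0.0.0/10 -> H2 at depth 10
  add 230.60.144.0/20 -> H1 at depth 20
  add 2.32.0.0/12 -> H2 at depth 12
  add 2.39.124.0/24 -> H1 at depth 24

== LOOKUPS ==
["H0","H0","H0","no-route","H0","H0"]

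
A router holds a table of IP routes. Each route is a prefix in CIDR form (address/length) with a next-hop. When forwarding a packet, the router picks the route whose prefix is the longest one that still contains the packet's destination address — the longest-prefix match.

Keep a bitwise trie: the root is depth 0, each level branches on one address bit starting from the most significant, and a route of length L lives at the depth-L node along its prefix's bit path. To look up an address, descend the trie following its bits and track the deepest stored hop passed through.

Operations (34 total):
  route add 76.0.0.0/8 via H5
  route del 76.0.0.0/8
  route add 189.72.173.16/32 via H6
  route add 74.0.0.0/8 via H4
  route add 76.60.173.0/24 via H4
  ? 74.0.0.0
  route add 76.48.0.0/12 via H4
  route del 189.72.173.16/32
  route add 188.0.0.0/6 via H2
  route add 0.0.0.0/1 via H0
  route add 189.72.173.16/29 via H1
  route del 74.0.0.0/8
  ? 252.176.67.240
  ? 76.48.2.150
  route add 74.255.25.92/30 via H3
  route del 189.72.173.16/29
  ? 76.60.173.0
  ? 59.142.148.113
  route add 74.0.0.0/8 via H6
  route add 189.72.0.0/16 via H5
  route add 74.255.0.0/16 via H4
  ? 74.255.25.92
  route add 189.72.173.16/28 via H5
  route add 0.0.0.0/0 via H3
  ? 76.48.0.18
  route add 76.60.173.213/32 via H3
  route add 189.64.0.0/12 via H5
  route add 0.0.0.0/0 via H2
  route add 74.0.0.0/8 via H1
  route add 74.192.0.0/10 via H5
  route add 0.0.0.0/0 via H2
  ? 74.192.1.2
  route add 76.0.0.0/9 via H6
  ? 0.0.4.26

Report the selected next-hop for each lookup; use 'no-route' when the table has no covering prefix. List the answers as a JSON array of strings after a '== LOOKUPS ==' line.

Process each operation:
  + 76.0.0.0/8 (H5) depth=8
  del 76.0.0.0/8 (clear depth 8)
  + 189.72.173.16/32 (H6) depth=32
  + 74.0.0.0/8 (H4) depth=8
  + 76.60.173.0/24 (H4) depth=24
  Q 74.0.0.0: descend 01001010 ; hops seen [H4] ; pick H4
  + 76.48.0.0/12 (H4) depth=12
  del 189.72.173.16/32 (clear depth 32)
  + 188.0.0.0/6 (H2) depth=6
  + 0.0.0.0/1 (H0) depth=1
  + 189.72.173.16/29 (H1) depth=29
  del 74.0.0.0/8 (clear depth 8)
  Q 252.176.67.240: descend 1 ; hops seen [∅] ; pick no-route
  Q 76.48.2.150: descend 010011000011 ; hops seen [H0,H4] ; pick H4
  + 74.255.25.92/30 (H3) depth=30
  del 189.72.173.16/29 (clear depth 29)
  Q 76.60.173.0: descend 010011000011110010101101 ; hops seen [H0,H4,H4] ; pick H4
  Q 59.142.148.113: descend 0 ; hops seen [H0] ; pick H0
  + 74.0.0.0/8 (H6) depth=8
  + 189.72.0.0/16 (H5) depth=16
  + 74.255.0.0/16 (H4) depth=16
  Q 74.255.25.92: descend 010010101111111100011001010111 ; hops seen [H0,H6,H4,H3] ; pick H3
  + 189.72.173.16/28 (H5) depth=28
  + 0.0.0.0/0 (H3) depth=0
  Q 76.48.0.18: descend 010011000011 ; hops seen [H3,H0,H4] ; pick H4
  + 76.60.173.213/32 (H3) depth=32
  + 189.64.0.0/12 (H5) depth=12
  + 0.0.0.0/0 (H2) depth=0
  + 74.0.0.0/8 (H1) depth=8
  + 74.192.0.0/10 (H5) depth=10
  + 0.0.0.0/0 (H2) depth=0
  Q 74.192.1.2: descend 0100101011 ; hops seen [H2,H0,H1,H5] ; pick H5
  + 76.0.0.0/9 (H6) depth=9
  Q 0.0.4.26: descend 0 ; hops seen [H2,H0] ; pick H0

== LOOKUPS ==
["H4","no-route","H4","H4","H0","H3","H4","H5","H0"]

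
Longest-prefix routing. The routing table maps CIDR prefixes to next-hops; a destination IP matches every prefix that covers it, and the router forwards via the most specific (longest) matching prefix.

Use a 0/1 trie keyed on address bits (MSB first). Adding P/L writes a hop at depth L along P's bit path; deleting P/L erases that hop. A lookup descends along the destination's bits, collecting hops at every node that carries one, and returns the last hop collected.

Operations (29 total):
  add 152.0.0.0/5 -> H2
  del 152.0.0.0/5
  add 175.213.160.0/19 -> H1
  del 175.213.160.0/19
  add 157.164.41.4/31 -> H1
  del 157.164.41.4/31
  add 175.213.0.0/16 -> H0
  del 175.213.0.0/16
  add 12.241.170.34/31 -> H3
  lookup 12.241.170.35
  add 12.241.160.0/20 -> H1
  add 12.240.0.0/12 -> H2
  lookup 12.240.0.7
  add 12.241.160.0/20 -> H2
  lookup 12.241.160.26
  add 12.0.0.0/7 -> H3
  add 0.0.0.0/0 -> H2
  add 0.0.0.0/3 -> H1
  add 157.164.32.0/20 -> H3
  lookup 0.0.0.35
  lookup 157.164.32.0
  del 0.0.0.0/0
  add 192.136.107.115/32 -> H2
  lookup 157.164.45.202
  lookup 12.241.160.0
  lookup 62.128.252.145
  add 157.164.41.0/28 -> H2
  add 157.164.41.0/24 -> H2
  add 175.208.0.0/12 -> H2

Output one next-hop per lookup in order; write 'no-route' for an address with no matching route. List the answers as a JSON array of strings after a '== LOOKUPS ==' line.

Process each operation:
  + 152.0.0.0/5 (H2) depth=5
  del 152.0.0.0/5 (clear depth 5)
  + 175.213.160.0/19 (H1) depth=19
  del 175.213.160.0/19 (clear depth 19)
  + 157.164.41.4/31 (H1) depth=31
  del 157.164.41.4/31 (clear depth 31)
  + 175.213.0.0/16 (H0) depth=16
  del 175.213.0.0/16 (clear depth 16)
  + 12.241.170.34/31 (H3) depth=31
  lookup 12.241.170.35: bits 0000110011110001101010100010001 walk d0:-→d1:-→d2:-→d3:-→d4:-→d5:-→d6:-→d7:-→d8:-→d9:-→d10:-→d11:-→d12:-→d13:-→d14:-→d15:-→d16:-→d17:-→d18:-→d19:-→d20:-→d21:-→d22:-→d23:-→d24:-→d25:-→d26:-→d27:-→d28:-→d29:-→d30:-→d31:H3 -> H3
  + 12.241.160.0/20 (H1) depth=20
  + 12.240.0.0/12 (H2) depth=12
  lookup 12.240.0.7: bits 000011001111000 walk d0:-→d1:-→d2:-→d3:-→d4:-→d5:-→d6:-→d7:-→d8:-→d9:-→d10:-→d11:-→d12:H2→d13:-→d14:-→d15:- -> H2
  + 12.241.160.0/20 (H2) depth=20
  lookup 12.241.160.26: bits 00001100111100011010 walk d0:-→d1:-→d2:-→d3:-→d4:-→d5:-→d6:-→d7:-→d8:-→d9:-→d10:-→d11:-→d12:H2→d13:-→d14:-→d15:-→d16:-→d17:-→d18:-→d19:-→d20:H2 -> H2
  + 12.0.0.0/7 (H3) depth=7
  + 0.0.0.0/0 (H2) depth=0
  + 0.0.0.0/3 (H1) depth=3
  + 157.164.32.0/20 (H3) depth=20
  lookup 0.0.0.35: bits 0000 walk d0:H2→d1:-→d2:-→d3:H1→d4:- -> H1
  lookup 157.164.32.0: bits 10011101101001000010 walk d0:H2→d1:-→d2:-→d3:-→d4:-→d5:-→d6:-→d7:-→d8:-→d9:-→d10:-→d11:-→d12:-→d13:-→d14:-→d15:-→d16:-→d17:-→d18:-→d19:-→d20:H3 -> H3
  del 0.0.0.0/0 (clear depth 0)
  + 192.136.107.115/32 (H2) depth=32
  lookup 157.164.45.202: bits 100111011010010000101 walk d0:-→d1:-→d2:-→d3:-→d4:-→d5:-→d6:-→d7:-→d8:-→d9:-→d10:-→d11:-→d12:-→d13:-→d14:-→d15:-→d16:-→d17:-→d18:-→d19:-→d20:H3→d21:- -> H3
  lookup 12.241.160.0: bits 00001100111100011010 walk d0:-→d1:-→d2:-→d3:H1→d4:-→d5:-→d6:-→d7:H3→d8:-→d9:-→d10:-→d11:-→d12:H2→d13:-→d14:-→d15:-→d16:-→d17:-→d18:-→d19:-→d20:H2 -> H2
  lookup 62.128.252.145: bits 00 walk d0:-→d1:-→d2:- -> no-route
  + 157.164.41.0/28 (H2) depth=28
  + 157.164.41.0/24 (H2) depth=24
  + 175.208.0.0/12 (H2) depth=12

== LOOKUPS ==
["H3","H2","H2","H1","H3","H3","H2","no-route"]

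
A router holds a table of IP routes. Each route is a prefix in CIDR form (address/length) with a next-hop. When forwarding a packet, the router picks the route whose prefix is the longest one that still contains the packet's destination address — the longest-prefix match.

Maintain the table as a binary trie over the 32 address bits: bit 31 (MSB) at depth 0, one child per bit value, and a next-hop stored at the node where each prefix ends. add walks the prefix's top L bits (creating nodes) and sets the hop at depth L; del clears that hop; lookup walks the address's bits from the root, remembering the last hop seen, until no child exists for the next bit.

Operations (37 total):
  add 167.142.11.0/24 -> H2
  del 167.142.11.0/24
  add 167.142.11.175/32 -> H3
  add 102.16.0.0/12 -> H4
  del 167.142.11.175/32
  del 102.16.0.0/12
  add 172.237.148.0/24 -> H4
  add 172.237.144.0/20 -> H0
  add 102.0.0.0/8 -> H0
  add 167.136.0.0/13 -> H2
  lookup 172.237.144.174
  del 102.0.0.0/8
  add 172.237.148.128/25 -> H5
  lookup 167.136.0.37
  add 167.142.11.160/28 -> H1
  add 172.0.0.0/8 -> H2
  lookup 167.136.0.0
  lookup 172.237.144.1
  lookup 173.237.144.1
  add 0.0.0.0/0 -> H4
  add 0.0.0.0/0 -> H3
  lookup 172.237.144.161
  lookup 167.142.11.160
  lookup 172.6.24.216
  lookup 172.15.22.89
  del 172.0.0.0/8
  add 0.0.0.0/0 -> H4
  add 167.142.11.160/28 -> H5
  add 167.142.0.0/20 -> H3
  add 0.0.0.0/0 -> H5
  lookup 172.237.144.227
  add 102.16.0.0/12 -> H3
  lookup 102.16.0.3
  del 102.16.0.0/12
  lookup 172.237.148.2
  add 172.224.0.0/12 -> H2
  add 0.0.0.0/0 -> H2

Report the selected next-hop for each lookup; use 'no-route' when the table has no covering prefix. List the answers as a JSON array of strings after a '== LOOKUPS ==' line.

Trace:
  add 167.142.11.0/24 -> H2 at depth 24
  - 167.142.11.0/24 clear@24
  add 167.142.11.175/32 -> H3 at depth 32
  add 102.16.0.0/12 -> H4 at depth 12
  - 167.142.11.175/32 clear@32
  - 102.16.0.0/12 clear@12
  add 172.237.148.0/24 -> H4 at depth 24
  add 172.237.144.0/20 -> H0 at depth 20
  add 102.0.0.0/8 -> H0 at depth 8
  add 167.136.0.0/13 -> H2 at depth 13
  Q 172.237.144.174: descend 101011001110110110010 ; hops seen [H0] ; pick H0
  - 102.0.0.0/8 clear@8
  add 172.237.148.128/25 -> H5 at depth 25
  Q 167.136.0.37: descend 1010011110001 ; hops seen [H2] ; pick H2
  add 167.142.11.160/28 -> H1 at depth 28
  add 172.0.0.0/8 -> H2 at depth 8
  Q 167.136.0.0: descend 1010011110001 ; hops seen [H2] ; pick H2
  Q 172.237.144.1: descend 101011001110110110010 ; hops seen [H2,H0] ; pick H0
  Q 173.237.144.1: descend 1010110 ; hops seen [∅] ; pick no-route
  add 0.0.0.0/0 -> H4 at depth 0
  add 0.0.0.0/0 -> H3 at depth 0
  Q 172.237.144.161: descend 101011001110110110010 ; hops seen [H3,H2,H0] ; pick H0
  Q 167.142.11.160: descend 1010011110001110000010111010 ; hops seen [H3,H2,H1] ; pick H1
  Q 172.6.24.216: descend 10101100 ; hops seen [H3,H2] ; pick H2
  Q 172.15.22.89: descend 10101100 ; hops seen [H3,H2] ; pick H2
  - 172.0.0.0/8 clear@8
  add 0.0.0.0/0 -> H4 at depth 0
  add 167.142.11.160/28 -> H5 at depth 28
  add 167.142.0.0/20 -> H3 at depth 20
  add 0.0.0.0/0 -> H5 at depth 0
  Q 172.237.144.227: descend 101011001110110110010 ; hops seen [H5,H0] ; pick H0
  add 102.16.0.0/12 -> H3 at depth 12
  Q 102.16.0.3: descend 011001100001 ; hops seen [H5,H3] ; pick H3
  - 102.16.0.0/12 clear@12
  Q 172.237.148.2: descend 101011001110110110010100 ; hops seen [H5,H0,H4] ; pick H4
  add 172.224.0.0/12 -> H2 at depth 12
  add 0.0.0.0/0 -> H2 at depth 0

== LOOKUPS ==
["H0","H2","H2","H0","no-route","H0","H1","H2","H2","H0","H3","H4"]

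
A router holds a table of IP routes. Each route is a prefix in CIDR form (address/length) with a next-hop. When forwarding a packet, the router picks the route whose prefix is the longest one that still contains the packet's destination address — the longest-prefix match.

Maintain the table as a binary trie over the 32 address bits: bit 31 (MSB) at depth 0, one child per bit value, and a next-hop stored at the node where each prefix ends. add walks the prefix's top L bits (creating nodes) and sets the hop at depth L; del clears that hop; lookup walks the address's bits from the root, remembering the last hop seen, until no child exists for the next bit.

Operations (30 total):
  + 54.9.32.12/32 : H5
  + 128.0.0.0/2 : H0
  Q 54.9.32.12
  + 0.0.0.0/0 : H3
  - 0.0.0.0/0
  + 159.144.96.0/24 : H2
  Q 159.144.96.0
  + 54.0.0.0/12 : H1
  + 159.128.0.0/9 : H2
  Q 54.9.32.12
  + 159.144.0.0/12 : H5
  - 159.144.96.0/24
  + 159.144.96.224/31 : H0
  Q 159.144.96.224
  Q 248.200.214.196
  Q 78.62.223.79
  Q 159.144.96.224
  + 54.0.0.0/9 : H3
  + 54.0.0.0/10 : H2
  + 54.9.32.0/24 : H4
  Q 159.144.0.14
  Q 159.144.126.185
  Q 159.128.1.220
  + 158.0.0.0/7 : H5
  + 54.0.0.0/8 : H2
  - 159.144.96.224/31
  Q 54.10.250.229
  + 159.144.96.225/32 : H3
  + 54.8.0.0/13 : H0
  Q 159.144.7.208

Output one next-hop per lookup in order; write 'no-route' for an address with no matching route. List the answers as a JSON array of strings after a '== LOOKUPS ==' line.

Apply in order:
  add 54.9.32.12/32 -> H5 at depth 32
  add 128.0.0.0/2 -> H0 at depth 2
  lookup 54.9.32.12: bits 00110110000010010010000000001100 walk d0:-→d1:-→d2:-→d3:-→d4:-→d5:-→d6:-→d7:-→d8:-→d9:-→d10:-→d11:-→d12:-→d13:-→d14:-→d15:-→d16:-→d17:-→d18:-→d19:-→d20:-→d21:-→d22:-→d23:-→d24:-→d25:-→d26:-→d27:-→d28:-→d29:-→d30:-→d31:-→d32:H5 -> H5
  add 0.0.0.0/0 -> H3 at depth 0
  del 0.0.0.0/0 (clear depth 0)
  add 159.144.96.0/24 -> H2 at depth 24
  lookup 159.144.96.0: bits 100111111001000001100000 walk d0:-→d1:-→d2:H0→d3:-→d4:-→d5:-→d6:-→d7:-→d8:-→d9:-→d10:-→d11:-→d12:-→d13:-→d14:-→d15:-→d16:-→d17:-→d18:-→d19:-→d20:-→d21:-→d22:-→d23:-→d24:H2 -> H2
  add 54.0.0.0/12 -> H1 at depth 12
  add 159.128.0.0/9 -> H2 at depth 9
  lookup 54.9.32.12: bits 00110110000010010010000000001100 walk d0:-→d1:-→d2:-→d3:-→d4:-→d5:-→d6:-→d7:-→d8:-→d9:-→d10:-→d11:-→d12:H1→d13:-→d14:-→d15:-→d16:-→d17:-→d18:-→d19:-→d20:-→d21:-→d22:-→d23:-→d24:-→d25:-→d26:-→d27:-→d28:-→d29:-→d30:-→d31:-→d32:H5 -> H5
  add 159.144.0.0/12 -> H5 at depth 12
  del 159.144.96.0/24 (clear depth 24)
  add 159.144.96.224/31 -> H0 at depth 31
  lookup 159.144.96.224: bits 1001111110010000011000001110000 walk d0:-→d1:-→d2:H0→d3:-→d4:-→d5:-→d6:-→d7:-→d8:-→d9:H2→d10:-→d11:-→d12:H5→d13:-→d14:-→d15:-→d16:-→d17:-→d18:-→d19:-→d20:-→d21:-→d22:-→d23:-→d24:-→d25:-→d26:-→d27:-→d28:-→d29:-→d30:-→d31:H0 -> H0
  lookup 248.200.214.196: bits 1 walk d0:-→d1:- -> no-route
  lookup 78.62.223.79: bits 0 walk d0:-→d1:- -> no-route
  lookup 159.144.96.224: bits 1001111110010000011000001110000 walk d0:-→d1:-→d2:H0→d3:-→d4:-→d5:-→d6:-→d7:-→d8:-→d9:H2→d10:-→d11:-→d12:H5→d13:-→d14:-→d15:-→d16:-→d17:-→d18:-→d19:-→d20:-→d21:-→d22:-→d23:-→d24:-→d25:-→d26:-→d27:-→d28:-→d29:-→d30:-→d31:H0 -> H0
  add 54.0.0.0/9 -> H3 at depth 9
  add 54.0.0.0/10 -> H2 at depth 10
  add 54.9.32.0/24 -> H4 at depth 24
  lookup 159.144.0.14: bits 10011111100100000 walk d0:-→d1:-→d2:H0→d3:-→d4:-→d5:-→d6:-→d7:-→d8:-→d9:H2→d10:-→d11:-→d12:H5→d13:-→d14:-→d15:-→d16:-→d17:- -> H5
  lookup 159.144.126.185: bits 1001111110010000011 walk d0:-→d1:-→d2:H0→d3:-→d4:-→d5:-→d6:-→d7:-→d8:-→d9:H2→d10:-→d11:-→d12:H5→d13:-→d14:-→d15:-→d16:-→d17:-→d18:-→d19:- -> H5
  lookup 159.128.1.220: bits 10011111100 walk d0:-→d1:-→d2:H0→d3:-→d4:-→d5:-→d6:-→d7:-→d8:-→d9:H2→d10:-→d11:- -> H2
  add 158.0.0.0/7 -> H5 at depth 7
  add 54.0.0.0/8 -> H2 at depth 8
  del 159.144.96.224/31 (clear depth 31)
  lookup 54.10.250.229: bits 00110110000010 walk d0:-→d1:-→d2:-→d3:-→d4:-→d5:-→d6:-→d7:-→d8:H2→d9:H3→d10:H2→d11:-→d12:H1→d13:-→d14:- -> H1
  add 159.144.96.225/32 -> H3 at depth 32
  add 54.8.0.0/13 -> H0 at depth 13
  lookup 159.144.7.208: bits 10011111100100000 walk d0:-→d1:-→d2:H0→d3:-→d4:-→d5:-→d6:-→d7:H5→d8:-→d9:H2→d10:-→d11:-→d12:H5→d13:-→d14:-→d15:-→d16:-→d17:- -> H5

== LOOKUPS ==
["H5","H2","H5","H0","no-route","no-route","H0","H5","H5","H2","H1","H5"]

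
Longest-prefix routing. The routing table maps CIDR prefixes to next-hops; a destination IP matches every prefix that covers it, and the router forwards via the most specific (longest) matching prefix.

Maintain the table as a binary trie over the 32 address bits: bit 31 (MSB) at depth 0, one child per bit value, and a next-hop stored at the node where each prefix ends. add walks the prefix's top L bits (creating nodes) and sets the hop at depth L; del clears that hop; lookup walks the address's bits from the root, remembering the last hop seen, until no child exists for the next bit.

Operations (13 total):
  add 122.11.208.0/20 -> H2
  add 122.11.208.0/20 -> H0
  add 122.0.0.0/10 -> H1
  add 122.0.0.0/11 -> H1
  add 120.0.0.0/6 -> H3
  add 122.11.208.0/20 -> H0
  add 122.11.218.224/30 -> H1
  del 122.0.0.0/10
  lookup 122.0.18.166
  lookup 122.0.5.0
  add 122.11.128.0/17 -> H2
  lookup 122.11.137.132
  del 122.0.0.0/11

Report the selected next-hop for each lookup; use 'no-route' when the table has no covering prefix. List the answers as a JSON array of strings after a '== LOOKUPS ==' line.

Trace:
  + 122.11.208.0/20 (H2) depth=20
  + 122.11.208.0/20 (H0) depth=20
  + 122.0.0.0/10 (H1) depth=10
  + 122.0.0.0/11 (H1) depth=11
  + 120.0.0.0/6 (H3) depth=6
  + 122.11.208.0/20 (H0) depth=20
  + 122.11.218.224/30 (H1) depth=30
  del 122.0.0.0/10 (clear depth 10)
  lookup 122.0.18.166: bits 011110100000 walk d0:-→d1:-→d2:-→d3:-→d4:-→d5:-→d6:H3→d7:-→d8:-→d9:-→d10:-→d11:H1→d12:- -> H1
  lookup 122.0.5.0: bits 011110100000 walk d0:-→d1:-→d2:-→d3:-→d4:-→d5:-→d6:H3→d7:-→d8:-→d9:-→d10:-→d11:H1→d12:- -> H1
  + 122.11.128.0/17 (H2) depth=17
  lookup 122.11.137.132: bits 01111010000010111 walk d0:-→d1:-→d2:-→d3:-→d4:-→d5:-→d6:H3→d7:-→d8:-→d9:-→d10:-→d11:H1→d12:-→d13:-→d14:-→d15:-→d16:-→d17:H2 -> H2
  del 122.0.0.0/11 (clear depth 11)

== LOOKUPS ==
["H1","H1","H2"]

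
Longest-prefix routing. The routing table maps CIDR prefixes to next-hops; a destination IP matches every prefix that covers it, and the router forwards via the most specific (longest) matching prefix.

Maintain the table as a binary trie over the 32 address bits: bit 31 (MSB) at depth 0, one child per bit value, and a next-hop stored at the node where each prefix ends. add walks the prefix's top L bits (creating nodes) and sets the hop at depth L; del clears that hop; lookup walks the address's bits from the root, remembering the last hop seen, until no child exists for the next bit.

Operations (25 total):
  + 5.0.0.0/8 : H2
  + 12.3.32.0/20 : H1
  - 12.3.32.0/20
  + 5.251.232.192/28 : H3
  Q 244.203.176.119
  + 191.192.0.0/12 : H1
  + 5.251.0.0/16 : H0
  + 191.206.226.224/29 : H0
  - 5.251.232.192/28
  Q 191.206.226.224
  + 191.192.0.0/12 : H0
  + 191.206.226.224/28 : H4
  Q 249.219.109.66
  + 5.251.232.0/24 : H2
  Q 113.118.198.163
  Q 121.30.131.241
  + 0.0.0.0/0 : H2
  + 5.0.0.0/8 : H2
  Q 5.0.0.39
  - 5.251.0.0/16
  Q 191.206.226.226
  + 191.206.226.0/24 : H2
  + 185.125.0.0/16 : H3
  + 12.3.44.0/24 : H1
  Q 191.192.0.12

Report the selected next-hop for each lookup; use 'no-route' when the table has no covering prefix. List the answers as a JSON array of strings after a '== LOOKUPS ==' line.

Apply in order:
  + 5.0.0.0/8 (H2) depth=8
  + 12.3.32.0/20 (H1) depth=20
  - 12.3.32.0/20 clear@20
  + 5.251.232.192/28 (H3) depth=28
  Q 244.203.176.119: descend ε ; hops seen [∅] ; pick no-route
  + 191.192.0.0/12 (H1) depth=12
  + 5.251.0.0/16 (H0) depth=16
  + 191.206.226.224/29 (H0) depth=29
  - 5.251.232.192/28 clear@28
  Q 191.206.226.224: descend 10111111110011101110001011100 ; hops seen [H1,H0] ; pick H0
  + 191.192.0.0/12 (H0) depth=12
  + 191.206.226.224/28 (H4) depth=28
  Q 249.219.109.66: descend 1 ; hops seen [∅] ; pick no-route
  + 5.251.232.0/24 (H2) depth=24
  Q 113.118.198.163: descend 0 ; hops seen [∅] ; pick no-route
  Q 121.30.131.241: descend 0 ; hops seen [∅] ; pick no-route
  + 0.0.0.0/0 (H2) depth=0
  + 5.0.0.0/8 (H2) depth=8
  Q 5.0.0.39: descend 00000101 ; hops seen [H2,H2] ; pick H2
  - 5.251.0.0/16 clear@16
  Q 191.206.226.226: descend 10111111110011101110001011100 ; hops seen [H2,H0,H4,H0] ; pick H0
  + 191.206.226.0/24 (H2) depth=24
  + 185.125.0.0/16 (H3) depth=16
  + 12.3.44.0/24 (H1) depth=24
  Q 191.192.0.12: descend 101111111100 ; hops seen [H2,H0] ; pick H0

== LOOKUPS ==
["no-route","H0","no-route","no-route","no-route","H2","H0","H0"]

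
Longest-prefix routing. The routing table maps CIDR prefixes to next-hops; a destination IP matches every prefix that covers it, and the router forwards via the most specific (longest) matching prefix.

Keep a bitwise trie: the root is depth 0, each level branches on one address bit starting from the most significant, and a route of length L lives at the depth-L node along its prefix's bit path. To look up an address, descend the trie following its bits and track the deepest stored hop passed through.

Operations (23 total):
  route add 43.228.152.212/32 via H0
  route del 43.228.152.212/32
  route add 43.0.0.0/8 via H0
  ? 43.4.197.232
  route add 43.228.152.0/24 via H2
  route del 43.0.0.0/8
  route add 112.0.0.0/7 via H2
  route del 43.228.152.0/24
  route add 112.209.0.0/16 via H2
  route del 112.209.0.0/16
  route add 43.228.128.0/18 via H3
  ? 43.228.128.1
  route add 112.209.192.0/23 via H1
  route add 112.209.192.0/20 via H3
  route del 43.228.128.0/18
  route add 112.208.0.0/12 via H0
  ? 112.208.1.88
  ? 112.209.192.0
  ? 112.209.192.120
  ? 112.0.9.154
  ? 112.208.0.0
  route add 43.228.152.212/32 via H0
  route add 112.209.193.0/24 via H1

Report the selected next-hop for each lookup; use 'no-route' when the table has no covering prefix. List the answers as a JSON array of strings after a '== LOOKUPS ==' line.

Apply in order:
  add 43.228.152.212/32 -> H0 at depth 32
  - 43.228.152.212/32 clear@32
  add 43.0.0.0/8 -> H0 at depth 8
  Q 43.4.197.232: descend 00101011 ; hops seen [H0] ; pick H0
  add 43.228.152.0/24 -> H2 at depth 24
  - 43.0.0.0/8 clear@8
  add 112.0.0.0/7 -> H2 at depth 7
  - 43.228.152.0/24 clear@24
  add 112.209.0.0/16 -> H2 at depth 16
  - 112.209.0.0/16 clear@16
  add 43.228.128.0/18 -> H3 at depth 18
  Q 43.228.128.1: descend 0010101111100100100 ; hops seen [H3] ; pick H3
  add 112.209.192.0/23 -> H1 at depth 23
  add 112.209.192.0/20 -> H3 at depth 20
  - 43.228.128.0/18 clear@18
  add 112.208.0.0/12 -> H0 at depth 12
  Q 112.208.1.88: descend 011100001101000 ; hops seen [H2,H0] ; pick H0
  Q 112.209.192.0: descend 01110000110100011100000 ; hops seen [H2,H0,H3,H1] ; pick H1
  Q 112.209.192.120: descend 01110000110100011100000 ; hops seen [H2,H0,H3,H1] ; pick H1
  Q 112.0.9.154: descend 01110000 ; hops seen [H2] ; pick H2
  Q 112.208.0.0: descend 011100001101000 ; hops seen [H2,H0] ; pick H0
  add 43.228.152.212/32 -> H0 at depth 32
  add 112.209.193.0/24 -> H1 at depth 24

== LOOKUPS ==
["H0","H3","H0","H1","H1","H2","H0"]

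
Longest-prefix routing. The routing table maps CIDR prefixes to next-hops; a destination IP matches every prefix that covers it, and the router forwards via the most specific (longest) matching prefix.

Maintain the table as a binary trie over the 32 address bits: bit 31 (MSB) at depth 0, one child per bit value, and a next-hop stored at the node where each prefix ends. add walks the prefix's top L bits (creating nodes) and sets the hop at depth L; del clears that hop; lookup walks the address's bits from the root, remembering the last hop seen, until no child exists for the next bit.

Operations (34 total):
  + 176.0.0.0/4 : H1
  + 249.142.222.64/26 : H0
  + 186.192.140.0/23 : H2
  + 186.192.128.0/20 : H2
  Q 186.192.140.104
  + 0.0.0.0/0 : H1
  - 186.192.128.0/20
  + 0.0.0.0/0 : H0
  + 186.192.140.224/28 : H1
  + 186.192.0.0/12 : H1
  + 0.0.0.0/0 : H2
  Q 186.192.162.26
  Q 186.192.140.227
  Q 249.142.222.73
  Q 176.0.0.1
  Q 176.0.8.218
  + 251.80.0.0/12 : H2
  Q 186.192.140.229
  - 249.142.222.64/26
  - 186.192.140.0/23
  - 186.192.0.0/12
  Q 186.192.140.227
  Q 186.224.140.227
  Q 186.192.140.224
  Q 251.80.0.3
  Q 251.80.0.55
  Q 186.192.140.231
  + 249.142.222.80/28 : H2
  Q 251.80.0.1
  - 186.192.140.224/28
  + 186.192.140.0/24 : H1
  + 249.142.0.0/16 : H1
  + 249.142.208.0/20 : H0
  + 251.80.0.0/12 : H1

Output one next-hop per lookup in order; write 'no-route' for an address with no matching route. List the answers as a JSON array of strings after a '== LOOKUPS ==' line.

Apply in order:
  + 176.0.0.0/4 (H1) depth=4
  + 249.142.222.64/26 (H0) depth=26
  + 186.192.140.0/23 (H2) depth=23
  + 186.192.128.0/20 (H2) depth=20
  lookup 186.192.140.104: bits 10111010110000001000110 walk d0:-→d1:-→d2:-→d3:-→d4:H1→d5:-→d6:-→d7:-→d8:-→d9:-→d10:-→d11:-→d12:-→d13:-→d14:-→d15:-→d16:-→d17:-→d18:-→d19:-→d20:H2→d21:-→d22:-→d23:H2 -> H2
  + 0.0.0.0/0 (H1) depth=0
  - 186.192.128.0/20 clear@20
  + 0.0.0.0/0 (H0) depth=0
  + 186.192.140.224/28 (H1) depth=28
  + 186.192.0.0/12 (H1) depth=12
  + 0.0.0.0/0 (H2) depth=0
  lookup 186.192.162.26: bits 101110101100000010 walk d0:H2→d1:-→d2:-→d3:-→d4:H1→d5:-→d6:-→d7:-→d8:-→d9:-→d10:-→d11:-→d12:H1→d13:-→d14:-→d15:-→d16:-→d17:-→d18:- -> H1
  lookup 186.192.140.227: bits 1011101011000000100011001110 walk d0:H2→d1:-→d2:-→d3:-→d4:H1→d5:-→d6:-→d7:-→d8:-→d9:-→d10:-→d11:-→d12:H1→d13:-→d14:-→d15:-→d16:-→d17:-→d18:-→d19:-→d20:-→d21:-→d22:-→d23:H2→d24:-→d25:-→d26:-→d27:-→d28:H1 -> H1
  lookup 249.142.222.73: bits 11111001100011101101111001 walk d0:H2→d1:-→d2:-→d3:-→d4:-→d5:-→d6:-→d7:-→d8:-→d9:-→d10:-→d11:-→d12:-→d13:-→d14:-→d15:-→d16:-→d17:-→d18:-→d19:-→d20:-→d21:-→d22:-→d23:-→d24:-→d25:-→d26:H0 -> H0
  lookup 176.0.0.1: bits 1011 walk d0:H2→d1:-→d2:-→d3:-→d4:H1 -> H1
  lookup 176.0.8.218: bits 1011 walk d0:H2→d1:-→d2:-→d3:-→d4:H1 -> H1
  + 251.80.0.0/12 (H2) depth=12
  lookup 186.192.140.229: bits 1011101011000000100011001110 walk d0:H2→d1:-→d2:-→d3:-→d4:H1→d5:-→d6:-→d7:-→d8:-→d9:-→d10:-→d11:-→d12:H1→d13:-→d14:-→d15:-→d16:-→d17:-→d18:-→d19:-→d20:-→d21:-→d22:-→d23:H2→d24:-→d25:-→d26:-→d27:-→d28:H1 -> H1
  - 249.142.222.64/26 clear@26
  - 186.192.140.0/23 clear@23
  - 186.192.0.0/12 clear@12
  lookup 186.192.140.227: bits 1011101011000000100011001110 walk d0:H2→d1:-→d2:-→d3:-→d4:H1→d5:-→d6:-→d7:-→d8:-→d9:-→d10:-→d11:-→d12:-→d13:-→d14:-→d15:-→d16:-→d17:-→d18:-→d19:-→d20:-→d21:-→d22:-→d23:-→d24:-→d25:-→d26:-→d27:-→d28:H1 -> H1
  lookup 186.224.140.227: bits 1011101011 walk d0:H2→d1:-→d2:-→d3:-→d4:H1→d5:-→d6:-→d7:-→d8:-→d9:-→d10:- -> H1
  lookup 186.192.140.224: bits 1011101011000000100011001110 walk d0:H2→d1:-→d2:-→d3:-→d4:H1→d5:-→d6:-→d7:-→d8:-→d9:-→d10:-→d11:-→d12:-→d13:-→d14:-→d15:-→d16:-→d17:-→d18:-→d19:-→d20:-→d21:-→d22:-→d23:-→d24:-→d25:-→d26:-→d27:-→d28:H1 -> H1
  lookup 251.80.0.3: bits 111110110101 walk d0:H2→d1:-→d2:-→d3:-→d4:-→d5:-→d6:-→d7:-→d8:-→d9:-→d10:-→d11:-→d12:H2 -> H2
  lookup 251.80.0.55: bits 111110110101 walk d0:H2→d1:-→d2:-→d3:-→d4:-→d5:-→d6:-→d7:-→d8:-→d9:-→d10:-→d11:-→d12:H2 -> H2
  lookup 186.192.140.231: bits 1011101011000000100011001110 walk d0:H2→d1:-→d2:-→d3:-→d4:H1→d5:-→d6:-→d7:-→d8:-→d9:-→d10:-→d11:-→d12:-→d13:-→d14:-→d15:-→d16:-→d17:-→d18:-→d19:-→d20:-→d21:-→d22:-→d23:-→d24:-→d25:-→d26:-→d27:-→d28:H1 -> H1
  + 249.142.222.80/28 (H2) depth=28
  lookup 251.80.0.1: bits 111110110101 walk d0:H2→d1:-→d2:-→d3:-→d4:-→d5:-→d6:-→d7:-→d8:-→d9:-→d10:-→d11:-→d12:H2 -> H2
  - 186.192.140.224/28 clear@28
  + 186.192.140.0/24 (H1) depth=24
  + 249.142.0.0/16 (H1) depth=16
  + 249.142.208.0/20 (H0) depth=20
  + 251.80.0.0/12 (H1) depth=12

== LOOKUPS ==
["H2","H1","H1","H0","H1","H1","H1","H1","H1","H1","H2","H2","H1","H2"]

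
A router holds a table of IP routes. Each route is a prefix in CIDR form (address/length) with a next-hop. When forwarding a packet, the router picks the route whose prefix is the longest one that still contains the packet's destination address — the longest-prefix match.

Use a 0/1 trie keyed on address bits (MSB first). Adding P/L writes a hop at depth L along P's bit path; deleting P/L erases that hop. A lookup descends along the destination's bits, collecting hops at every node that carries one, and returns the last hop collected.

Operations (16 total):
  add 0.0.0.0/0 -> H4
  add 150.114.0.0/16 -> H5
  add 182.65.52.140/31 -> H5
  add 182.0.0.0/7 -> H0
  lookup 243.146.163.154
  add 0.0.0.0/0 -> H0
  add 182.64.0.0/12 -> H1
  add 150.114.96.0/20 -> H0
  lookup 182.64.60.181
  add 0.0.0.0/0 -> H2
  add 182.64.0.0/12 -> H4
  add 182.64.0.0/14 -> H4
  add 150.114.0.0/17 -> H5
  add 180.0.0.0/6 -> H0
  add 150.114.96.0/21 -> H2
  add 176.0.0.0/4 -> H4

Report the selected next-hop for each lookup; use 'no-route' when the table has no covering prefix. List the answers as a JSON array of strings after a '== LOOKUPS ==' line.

Apply in order:
  add 0.0.0.0/0 -> H4 at depth 0
  add 150.114.0.0/16 -> H5 at depth 16
  add 182.65.52.140/31 -> H5 at depth 31
  add 182.0.0.0/7 -> H0 at depth 7
  lookup 243.146.163.154: bits 1 walk d0:H4→d1:- -> H4
  add 0.0.0.0/0 -> H0 at depth 0
  add 182.64.0.0/12 -> H1 at depth 12
  add 150.114.96.0/20 -> H0 at depth 20
  lookup 182.64.60.181: bits 101101100100000 walk d0:H0→d1:-→d2:-→d3:-→d4:-→d5:-→d6:-→d7:H0→d8:-→d9:-→d10:-→d11:-→d12:H1→d13:-→d14:-→d15:- -> H1
  add 0.0.0.0/0 -> H2 at depth 0
  add 182.64.0.0/12 -> H4 at depth 12
  add 182.64.0.0/14 -> H4 at depth 14
  add 150.114.0.0/17 -> H5 at depth 17
  add 180.0.0.0/6 -> H0 at depth 6
  add 150.114.96.0/21 -> H2 at depth 21
  add 176.0.0.0/4 -> H4 at depth 4

== LOOKUPS ==
["H4","H1"]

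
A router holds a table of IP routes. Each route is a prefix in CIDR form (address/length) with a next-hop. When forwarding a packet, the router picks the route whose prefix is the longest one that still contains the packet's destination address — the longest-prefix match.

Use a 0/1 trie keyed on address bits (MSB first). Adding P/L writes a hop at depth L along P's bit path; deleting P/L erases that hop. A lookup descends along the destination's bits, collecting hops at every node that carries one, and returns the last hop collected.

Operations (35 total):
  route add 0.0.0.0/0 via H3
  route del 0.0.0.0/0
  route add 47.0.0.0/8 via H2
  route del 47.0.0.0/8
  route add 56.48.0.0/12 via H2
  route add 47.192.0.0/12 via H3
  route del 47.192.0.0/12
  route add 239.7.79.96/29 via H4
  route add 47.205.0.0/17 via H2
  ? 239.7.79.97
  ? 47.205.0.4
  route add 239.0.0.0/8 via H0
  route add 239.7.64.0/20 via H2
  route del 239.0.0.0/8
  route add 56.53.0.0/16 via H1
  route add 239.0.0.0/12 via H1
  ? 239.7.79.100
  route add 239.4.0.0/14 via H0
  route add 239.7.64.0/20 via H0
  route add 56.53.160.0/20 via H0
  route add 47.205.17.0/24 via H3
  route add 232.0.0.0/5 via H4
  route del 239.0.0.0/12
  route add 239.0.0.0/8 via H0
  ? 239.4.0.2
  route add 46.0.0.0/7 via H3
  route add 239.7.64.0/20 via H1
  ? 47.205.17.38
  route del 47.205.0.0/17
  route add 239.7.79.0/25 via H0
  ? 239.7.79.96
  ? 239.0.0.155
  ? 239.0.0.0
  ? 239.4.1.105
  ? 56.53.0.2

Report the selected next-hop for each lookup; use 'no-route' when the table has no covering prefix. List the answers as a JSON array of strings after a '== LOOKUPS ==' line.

Trace:
  add 0.0.0.0/0 -> H3 at depth 0
  - 0.0.0.0/0 clear@0
  add 47.0.0.0/8 -> H2 at depth 8
  - 47.0.0.0/8 clear@8
  add 56.48.0.0/12 -> H2 at depth 12
  add 47.192.0.0/12 -> H3 at depth 12
  - 47.192.0.0/12 clear@12
  add 239.7.79.96/29 -> H4 at depth 29
  add 47.205.0.0/17 -> H2 at depth 17
  lookup 239.7.79.97: bits 11101111000001110100111101100 walk d0:-→d1:-→d2:-→d3:-→d4:-→d5:-→d6:-→d7:-→d8:-→d9:-→d10:-→d11:-→d12:-→d13:-→d14:-→d15:-→d16:-→d17:-→d18:-→d19:-→d20:-→d21:-→d22:-→d23:-→d24:-→d25:-→d26:-→d27:-→d28:-→d29:H4 -> H4
  lookup 47.205.0.4: bits 00101111110011010 walk d0:-→d1:-→d2:-→d3:-→d4:-→d5:-→d6:-→d7:-→d8:-→d9:-→d10:-→d11:-→d12:-→d13:-→d14:-→d15:-→d16:-→d17:H2 -> H2
  add 239.0.0.0/8 -> H0 at depth 8
  add 239.7.64.0/20 -> H2 at depth 20
  - 239.0.0.0/8 clear@8
  add 56.53.0.0/16 -> H1 at depth 16
  add 239.0.0.0/12 -> H1 at depth 12
  lookup 239.7.79.100: bits 11101111000001110100111101100 walk d0:-→d1:-→d2:-→d3:-→d4:-→d5:-→d6:-→d7:-→d8:-→d9:-→d10:-→d11:-→d12:H1→d13:-→d14:-→d15:-→d16:-→d17:-→d18:-→d19:-→d20:H2→d21:-→d22:-→d23:-→d24:-→d25:-→d26:-→d27:-→d28:-→d29:H4 -> H4
  add 239.4.0.0/14 -> H0 at depth 14
  add 239.7.64.0/20 -> H0 at depth 20
  add 56.53.160.0/20 -> H0 at depth 20
  add 47.205.17.0/24 -> H3 at depth 24
  add 232.0.0.0/5 -> H4 at depth 5
  - 239.0.0.0/12 clear@12
  add 239.0.0.0/8 -> H0 at depth 8
  lookup 239.4.0.2: bits 11101111000001 walk d0:-→d1:-→d2:-→d3:-→d4:-→d5:H4→d6:-→d7:-→d8:H0→d9:-→d10:-→d11:-→d12:-→d13:-→d14:H0 -> H0
  add 46.0.0.0/7 -> H3 at depth 7
  add 239.7.64.0/20 -> H1 at depth 20
  lookup 47.205.17.38: bits 001011111100110100010001 walk d0:-→d1:-→d2:-→d3:-→d4:-→d5:-→d6:-→d7:H3→d8:-→d9:-→d10:-→d11:-→d12:-→d13:-→d14:-→d15:-→d16:-→d17:H2→d18:-→d19:-→d20:-→d21:-→d22:-→d23:-→d24:H3 -> H3
  - 47.205.0.0/17 clear@17
  add 239.7.79.0/25 -> H0 at depth 25
  lookup 239.7.79.96: bits 11101111000001110100111101100 walk d0:-→d1:-→d2:-→d3:-→d4:-→d5:H4→d6:-→d7:-→d8:H0→d9:-→d10:-→d11:-→d12:-→d13:-→d14:H0→d15:-→d16:-→d17:-→d18:-→d19:-→d20:H1→d21:-→d22:-→d23:-→d24:-→d25:H0→d26:-→d27:-→d28:-→d29:H4 -> H4
  lookup 239.0.0.155: bits 1110111100000 walk d0:-→d1:-→d2:-→d3:-→d4:-→d5:H4→d6:-→d7:-→d8:H0→d9:-→d10:-→d11:-→d12:-→d13:- -> H0
  lookup 239.0.0.0: bits 1110111100000 walk d0:-→d1:-→d2:-→d3:-→d4:-→d5:H4→d6:-→d7:-→d8:H0→d9:-→d10:-→d11:-→d12:-→d13:- -> H0
  lookup 239.4.1.105: bits 11101111000001 walk d0:-→d1:-→d2:-→d3:-→d4:-→d5:H4→d6:-→d7:-→d8:H0→d9:-→d10:-→d11:-→d12:-→d13:-→d14:H0 -> H0
  lookup 56.53.0.2: bits 0011100000110101 walk d0:-→d1:-→d2:-→d3:-→d4:-→d5:-→d6:-→d7:-→d8:-→d9:-→d10:-→d11:-→d12:H2→d13:-→d14:-→d15:-→d16:H1 -> H1

== LOOKUPS ==
["H4","H2","H4","H0","H3","H4","H0","H0","H0","H1"]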